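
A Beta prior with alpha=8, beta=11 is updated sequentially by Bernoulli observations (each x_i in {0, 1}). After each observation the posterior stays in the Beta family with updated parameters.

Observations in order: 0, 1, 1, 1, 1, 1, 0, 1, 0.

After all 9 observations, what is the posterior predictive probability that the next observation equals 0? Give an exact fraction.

1/2

obs 1: x=0 → posterior Beta(8, 12)
obs 2: x=1 → posterior Beta(9, 12)
obs 3: x=1 → posterior Beta(10, 12)
obs 4: x=1 → posterior Beta(11, 12)
obs 5: x=1 → posterior Beta(12, 12)
obs 6: x=1 → posterior Beta(13, 12)
obs 7: x=0 → posterior Beta(13, 13)
obs 8: x=1 → posterior Beta(14, 13)
obs 9: x=0 → posterior Beta(14, 14)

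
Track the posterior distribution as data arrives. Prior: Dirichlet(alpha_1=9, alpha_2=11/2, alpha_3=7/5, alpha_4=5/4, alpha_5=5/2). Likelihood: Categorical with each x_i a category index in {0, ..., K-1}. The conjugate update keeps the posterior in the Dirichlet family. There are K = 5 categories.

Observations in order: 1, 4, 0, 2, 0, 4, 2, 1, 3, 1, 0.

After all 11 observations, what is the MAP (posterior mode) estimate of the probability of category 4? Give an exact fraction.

70/513

obs 1: x=1 → posterior Dirichlet(9, 13/2, 7/5, 5/4, 5/2)
obs 2: x=4 → posterior Dirichlet(9, 13/2, 7/5, 5/4, 7/2)
obs 3: x=0 → posterior Dirichlet(10, 13/2, 7/5, 5/4, 7/2)
obs 4: x=2 → posterior Dirichlet(10, 13/2, 12/5, 5/4, 7/2)
obs 5: x=0 → posterior Dirichlet(11, 13/2, 12/5, 5/4, 7/2)
obs 6: x=4 → posterior Dirichlet(11, 13/2, 12/5, 5/4, 9/2)
obs 7: x=2 → posterior Dirichlet(11, 13/2, 17/5, 5/4, 9/2)
obs 8: x=1 → posterior Dirichlet(11, 15/2, 17/5, 5/4, 9/2)
obs 9: x=3 → posterior Dirichlet(11, 15/2, 17/5, 9/4, 9/2)
obs 10: x=1 → posterior Dirichlet(11, 17/2, 17/5, 9/4, 9/2)
obs 11: x=0 → posterior Dirichlet(12, 17/2, 17/5, 9/4, 9/2)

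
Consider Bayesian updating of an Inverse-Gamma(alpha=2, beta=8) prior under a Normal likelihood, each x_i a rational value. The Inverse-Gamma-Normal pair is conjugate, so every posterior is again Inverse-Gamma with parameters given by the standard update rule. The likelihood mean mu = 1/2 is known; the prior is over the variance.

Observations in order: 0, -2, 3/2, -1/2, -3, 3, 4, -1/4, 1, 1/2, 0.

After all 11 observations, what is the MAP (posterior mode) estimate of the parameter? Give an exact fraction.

53/16

obs 1: x=0 → posterior Inverse-Gamma(5/2, 65/8)
obs 2: x=-2 → posterior Inverse-Gamma(3, 45/4)
obs 3: x=3/2 → posterior Inverse-Gamma(7/2, 47/4)
obs 4: x=-1/2 → posterior Inverse-Gamma(4, 49/4)
obs 5: x=-3 → posterior Inverse-Gamma(9/2, 147/8)
obs 6: x=3 → posterior Inverse-Gamma(5, 43/2)
obs 7: x=4 → posterior Inverse-Gamma(11/2, 221/8)
obs 8: x=-1/4 → posterior Inverse-Gamma(6, 893/32)
obs 9: x=1 → posterior Inverse-Gamma(13/2, 897/32)
obs 10: x=1/2 → posterior Inverse-Gamma(7, 897/32)
obs 11: x=0 → posterior Inverse-Gamma(15/2, 901/32)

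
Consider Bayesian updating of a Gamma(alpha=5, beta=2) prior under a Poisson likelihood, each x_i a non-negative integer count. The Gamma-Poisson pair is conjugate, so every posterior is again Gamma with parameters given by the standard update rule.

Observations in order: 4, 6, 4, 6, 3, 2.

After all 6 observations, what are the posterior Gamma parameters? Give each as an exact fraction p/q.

alpha=30, beta=8

obs 1: x=4 → posterior Gamma(9, 3)
obs 2: x=6 → posterior Gamma(15, 4)
obs 3: x=4 → posterior Gamma(19, 5)
obs 4: x=6 → posterior Gamma(25, 6)
obs 5: x=3 → posterior Gamma(28, 7)
obs 6: x=2 → posterior Gamma(30, 8)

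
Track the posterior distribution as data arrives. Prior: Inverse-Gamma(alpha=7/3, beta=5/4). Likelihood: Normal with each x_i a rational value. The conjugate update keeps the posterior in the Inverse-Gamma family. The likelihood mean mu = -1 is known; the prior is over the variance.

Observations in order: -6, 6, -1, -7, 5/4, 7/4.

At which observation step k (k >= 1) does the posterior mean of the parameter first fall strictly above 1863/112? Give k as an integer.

k = 4

obs 1: x=-6 → posterior Inverse-Gamma(17/6, 55/4)
obs 2: x=6 → posterior Inverse-Gamma(10/3, 153/4)
obs 3: x=-1 → posterior Inverse-Gamma(23/6, 153/4)
obs 4: x=-7 → posterior Inverse-Gamma(13/3, 225/4)
obs 5: x=5/4 → posterior Inverse-Gamma(29/6, 1881/32)
obs 6: x=7/4 → posterior Inverse-Gamma(16/3, 1001/16)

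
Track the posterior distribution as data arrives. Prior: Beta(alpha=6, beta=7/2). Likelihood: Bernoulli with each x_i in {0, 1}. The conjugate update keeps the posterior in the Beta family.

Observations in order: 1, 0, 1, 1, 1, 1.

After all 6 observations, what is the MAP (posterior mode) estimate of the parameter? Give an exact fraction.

20/27

obs 1: x=1 → posterior Beta(7, 7/2)
obs 2: x=0 → posterior Beta(7, 9/2)
obs 3: x=1 → posterior Beta(8, 9/2)
obs 4: x=1 → posterior Beta(9, 9/2)
obs 5: x=1 → posterior Beta(10, 9/2)
obs 6: x=1 → posterior Beta(11, 9/2)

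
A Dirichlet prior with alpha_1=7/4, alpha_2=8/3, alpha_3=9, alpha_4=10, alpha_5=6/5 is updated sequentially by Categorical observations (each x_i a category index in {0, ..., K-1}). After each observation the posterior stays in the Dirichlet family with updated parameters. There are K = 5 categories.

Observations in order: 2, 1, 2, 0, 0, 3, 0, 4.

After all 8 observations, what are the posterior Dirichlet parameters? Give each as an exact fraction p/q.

obs 1: x=2 → posterior Dirichlet(7/4, 8/3, 10, 10, 6/5)
obs 2: x=1 → posterior Dirichlet(7/4, 11/3, 10, 10, 6/5)
obs 3: x=2 → posterior Dirichlet(7/4, 11/3, 11, 10, 6/5)
obs 4: x=0 → posterior Dirichlet(11/4, 11/3, 11, 10, 6/5)
obs 5: x=0 → posterior Dirichlet(15/4, 11/3, 11, 10, 6/5)
obs 6: x=3 → posterior Dirichlet(15/4, 11/3, 11, 11, 6/5)
obs 7: x=0 → posterior Dirichlet(19/4, 11/3, 11, 11, 6/5)
obs 8: x=4 → posterior Dirichlet(19/4, 11/3, 11, 11, 11/5)

alpha_1=19/4, alpha_2=11/3, alpha_3=11, alpha_4=11, alpha_5=11/5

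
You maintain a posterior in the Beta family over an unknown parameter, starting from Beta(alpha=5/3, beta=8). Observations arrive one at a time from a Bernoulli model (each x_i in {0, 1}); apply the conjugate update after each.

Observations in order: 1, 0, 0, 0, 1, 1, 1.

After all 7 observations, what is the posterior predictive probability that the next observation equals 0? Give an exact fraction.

33/50

obs 1: x=1 → posterior Beta(8/3, 8)
obs 2: x=0 → posterior Beta(8/3, 9)
obs 3: x=0 → posterior Beta(8/3, 10)
obs 4: x=0 → posterior Beta(8/3, 11)
obs 5: x=1 → posterior Beta(11/3, 11)
obs 6: x=1 → posterior Beta(14/3, 11)
obs 7: x=1 → posterior Beta(17/3, 11)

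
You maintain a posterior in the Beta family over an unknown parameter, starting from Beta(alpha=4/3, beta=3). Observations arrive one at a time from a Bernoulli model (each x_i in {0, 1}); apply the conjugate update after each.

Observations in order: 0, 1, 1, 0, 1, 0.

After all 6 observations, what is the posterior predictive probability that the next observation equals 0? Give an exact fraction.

obs 1: x=0 → posterior Beta(4/3, 4)
obs 2: x=1 → posterior Beta(7/3, 4)
obs 3: x=1 → posterior Beta(10/3, 4)
obs 4: x=0 → posterior Beta(10/3, 5)
obs 5: x=1 → posterior Beta(13/3, 5)
obs 6: x=0 → posterior Beta(13/3, 6)

18/31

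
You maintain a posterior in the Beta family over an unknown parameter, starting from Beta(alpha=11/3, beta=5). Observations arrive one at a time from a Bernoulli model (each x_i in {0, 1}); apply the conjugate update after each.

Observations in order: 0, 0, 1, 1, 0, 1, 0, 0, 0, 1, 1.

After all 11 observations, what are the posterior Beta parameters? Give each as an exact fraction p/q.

obs 1: x=0 → posterior Beta(11/3, 6)
obs 2: x=0 → posterior Beta(11/3, 7)
obs 3: x=1 → posterior Beta(14/3, 7)
obs 4: x=1 → posterior Beta(17/3, 7)
obs 5: x=0 → posterior Beta(17/3, 8)
obs 6: x=1 → posterior Beta(20/3, 8)
obs 7: x=0 → posterior Beta(20/3, 9)
obs 8: x=0 → posterior Beta(20/3, 10)
obs 9: x=0 → posterior Beta(20/3, 11)
obs 10: x=1 → posterior Beta(23/3, 11)
obs 11: x=1 → posterior Beta(26/3, 11)

alpha=26/3, beta=11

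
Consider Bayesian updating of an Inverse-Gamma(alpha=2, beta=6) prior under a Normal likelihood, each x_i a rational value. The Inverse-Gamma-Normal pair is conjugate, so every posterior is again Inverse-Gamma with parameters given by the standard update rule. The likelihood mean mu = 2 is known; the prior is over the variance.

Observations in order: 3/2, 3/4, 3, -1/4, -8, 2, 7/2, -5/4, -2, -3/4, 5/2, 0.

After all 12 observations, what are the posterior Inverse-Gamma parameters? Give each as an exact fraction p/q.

alpha=8, beta=321/4

obs 1: x=3/2 → posterior Inverse-Gamma(5/2, 49/8)
obs 2: x=3/4 → posterior Inverse-Gamma(3, 221/32)
obs 3: x=3 → posterior Inverse-Gamma(7/2, 237/32)
obs 4: x=-1/4 → posterior Inverse-Gamma(4, 159/16)
obs 5: x=-8 → posterior Inverse-Gamma(9/2, 959/16)
obs 6: x=2 → posterior Inverse-Gamma(5, 959/16)
obs 7: x=7/2 → posterior Inverse-Gamma(11/2, 977/16)
obs 8: x=-5/4 → posterior Inverse-Gamma(6, 2123/32)
obs 9: x=-2 → posterior Inverse-Gamma(13/2, 2379/32)
obs 10: x=-3/4 → posterior Inverse-Gamma(7, 625/8)
obs 11: x=5/2 → posterior Inverse-Gamma(15/2, 313/4)
obs 12: x=0 → posterior Inverse-Gamma(8, 321/4)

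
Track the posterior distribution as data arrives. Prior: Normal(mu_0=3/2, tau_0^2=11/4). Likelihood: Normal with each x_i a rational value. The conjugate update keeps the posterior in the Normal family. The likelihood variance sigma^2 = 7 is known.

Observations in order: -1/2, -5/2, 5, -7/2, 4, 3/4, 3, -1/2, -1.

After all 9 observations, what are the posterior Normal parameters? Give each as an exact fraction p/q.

mu_0=377/508, tau_0^2=77/127

obs 1: x=-1/2 → posterior Normal(73/78, 77/39)
obs 2: x=-5/2 → posterior Normal(9/50, 77/50)
obs 3: x=5 → posterior Normal(64/61, 77/61)
obs 4: x=-7/2 → posterior Normal(17/48, 77/72)
obs 5: x=4 → posterior Normal(139/166, 77/83)
obs 6: x=3/4 → posterior Normal(311/376, 77/94)
obs 7: x=3 → posterior Normal(443/420, 11/15)
obs 8: x=-1/2 → posterior Normal(421/464, 77/116)
obs 9: x=-1 → posterior Normal(377/508, 77/127)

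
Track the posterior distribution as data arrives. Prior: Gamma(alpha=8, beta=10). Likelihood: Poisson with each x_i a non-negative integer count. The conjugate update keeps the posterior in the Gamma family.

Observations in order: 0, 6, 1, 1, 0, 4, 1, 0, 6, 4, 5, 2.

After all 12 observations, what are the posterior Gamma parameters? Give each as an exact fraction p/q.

alpha=38, beta=22

obs 1: x=0 → posterior Gamma(8, 11)
obs 2: x=6 → posterior Gamma(14, 12)
obs 3: x=1 → posterior Gamma(15, 13)
obs 4: x=1 → posterior Gamma(16, 14)
obs 5: x=0 → posterior Gamma(16, 15)
obs 6: x=4 → posterior Gamma(20, 16)
obs 7: x=1 → posterior Gamma(21, 17)
obs 8: x=0 → posterior Gamma(21, 18)
obs 9: x=6 → posterior Gamma(27, 19)
obs 10: x=4 → posterior Gamma(31, 20)
obs 11: x=5 → posterior Gamma(36, 21)
obs 12: x=2 → posterior Gamma(38, 22)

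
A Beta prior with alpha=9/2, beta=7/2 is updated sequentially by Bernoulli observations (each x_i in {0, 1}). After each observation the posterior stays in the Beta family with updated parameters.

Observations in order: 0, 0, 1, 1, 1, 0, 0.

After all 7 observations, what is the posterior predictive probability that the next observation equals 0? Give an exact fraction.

obs 1: x=0 → posterior Beta(9/2, 9/2)
obs 2: x=0 → posterior Beta(9/2, 11/2)
obs 3: x=1 → posterior Beta(11/2, 11/2)
obs 4: x=1 → posterior Beta(13/2, 11/2)
obs 5: x=1 → posterior Beta(15/2, 11/2)
obs 6: x=0 → posterior Beta(15/2, 13/2)
obs 7: x=0 → posterior Beta(15/2, 15/2)

1/2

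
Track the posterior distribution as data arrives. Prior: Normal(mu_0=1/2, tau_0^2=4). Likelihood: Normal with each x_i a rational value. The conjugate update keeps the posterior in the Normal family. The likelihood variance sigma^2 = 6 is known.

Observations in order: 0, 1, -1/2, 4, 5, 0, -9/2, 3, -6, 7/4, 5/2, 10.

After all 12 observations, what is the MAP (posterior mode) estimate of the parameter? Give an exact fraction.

34/27

obs 1: x=0 → posterior Normal(3/10, 12/5)
obs 2: x=1 → posterior Normal(1/2, 12/7)
obs 3: x=-1/2 → posterior Normal(5/18, 4/3)
obs 4: x=4 → posterior Normal(21/22, 12/11)
obs 5: x=5 → posterior Normal(41/26, 12/13)
obs 6: x=0 → posterior Normal(41/30, 4/5)
obs 7: x=-9/2 → posterior Normal(23/34, 12/17)
obs 8: x=3 → posterior Normal(35/38, 12/19)
obs 9: x=-6 → posterior Normal(11/42, 4/7)
obs 10: x=7/4 → posterior Normal(9/23, 12/23)
obs 11: x=5/2 → posterior Normal(14/25, 12/25)
obs 12: x=10 → posterior Normal(34/27, 4/9)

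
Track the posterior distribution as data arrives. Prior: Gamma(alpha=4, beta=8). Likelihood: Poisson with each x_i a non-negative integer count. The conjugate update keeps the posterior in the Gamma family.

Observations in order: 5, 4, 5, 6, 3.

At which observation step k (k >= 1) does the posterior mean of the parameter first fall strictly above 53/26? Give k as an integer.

obs 1: x=5 → posterior Gamma(9, 9)
obs 2: x=4 → posterior Gamma(13, 10)
obs 3: x=5 → posterior Gamma(18, 11)
obs 4: x=6 → posterior Gamma(24, 12)
obs 5: x=3 → posterior Gamma(27, 13)

k = 5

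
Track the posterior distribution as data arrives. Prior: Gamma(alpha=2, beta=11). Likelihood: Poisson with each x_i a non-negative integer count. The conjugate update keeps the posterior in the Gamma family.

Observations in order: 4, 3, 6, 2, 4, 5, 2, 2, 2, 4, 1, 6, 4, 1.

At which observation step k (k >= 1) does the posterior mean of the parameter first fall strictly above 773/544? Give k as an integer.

obs 1: x=4 → posterior Gamma(6, 12)
obs 2: x=3 → posterior Gamma(9, 13)
obs 3: x=6 → posterior Gamma(15, 14)
obs 4: x=2 → posterior Gamma(17, 15)
obs 5: x=4 → posterior Gamma(21, 16)
obs 6: x=5 → posterior Gamma(26, 17)
obs 7: x=2 → posterior Gamma(28, 18)
obs 8: x=2 → posterior Gamma(30, 19)
obs 9: x=2 → posterior Gamma(32, 20)
obs 10: x=4 → posterior Gamma(36, 21)
obs 11: x=1 → posterior Gamma(37, 22)
obs 12: x=6 → posterior Gamma(43, 23)
obs 13: x=4 → posterior Gamma(47, 24)
obs 14: x=1 → posterior Gamma(48, 25)

k = 6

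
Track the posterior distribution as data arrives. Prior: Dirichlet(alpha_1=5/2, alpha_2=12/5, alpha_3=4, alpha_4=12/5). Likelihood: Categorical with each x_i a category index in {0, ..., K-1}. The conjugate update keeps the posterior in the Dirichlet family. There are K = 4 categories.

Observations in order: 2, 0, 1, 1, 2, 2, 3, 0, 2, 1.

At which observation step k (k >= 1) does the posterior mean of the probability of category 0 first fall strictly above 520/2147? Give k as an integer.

obs 1: x=2 → posterior Dirichlet(5/2, 12/5, 5, 12/5)
obs 2: x=0 → posterior Dirichlet(7/2, 12/5, 5, 12/5)
obs 3: x=1 → posterior Dirichlet(7/2, 17/5, 5, 12/5)
obs 4: x=1 → posterior Dirichlet(7/2, 22/5, 5, 12/5)
obs 5: x=2 → posterior Dirichlet(7/2, 22/5, 6, 12/5)
obs 6: x=2 → posterior Dirichlet(7/2, 22/5, 7, 12/5)
obs 7: x=3 → posterior Dirichlet(7/2, 22/5, 7, 17/5)
obs 8: x=0 → posterior Dirichlet(9/2, 22/5, 7, 17/5)
obs 9: x=2 → posterior Dirichlet(9/2, 22/5, 8, 17/5)
obs 10: x=1 → posterior Dirichlet(9/2, 27/5, 8, 17/5)

k = 2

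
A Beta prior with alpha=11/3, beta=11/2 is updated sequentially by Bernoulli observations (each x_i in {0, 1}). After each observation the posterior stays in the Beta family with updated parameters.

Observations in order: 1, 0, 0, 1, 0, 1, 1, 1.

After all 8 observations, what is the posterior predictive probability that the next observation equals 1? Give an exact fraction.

obs 1: x=1 → posterior Beta(14/3, 11/2)
obs 2: x=0 → posterior Beta(14/3, 13/2)
obs 3: x=0 → posterior Beta(14/3, 15/2)
obs 4: x=1 → posterior Beta(17/3, 15/2)
obs 5: x=0 → posterior Beta(17/3, 17/2)
obs 6: x=1 → posterior Beta(20/3, 17/2)
obs 7: x=1 → posterior Beta(23/3, 17/2)
obs 8: x=1 → posterior Beta(26/3, 17/2)

52/103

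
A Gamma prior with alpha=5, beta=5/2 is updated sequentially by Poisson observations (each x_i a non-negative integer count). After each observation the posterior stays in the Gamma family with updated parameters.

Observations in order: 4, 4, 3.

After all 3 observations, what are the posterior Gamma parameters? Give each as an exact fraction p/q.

obs 1: x=4 → posterior Gamma(9, 7/2)
obs 2: x=4 → posterior Gamma(13, 9/2)
obs 3: x=3 → posterior Gamma(16, 11/2)

alpha=16, beta=11/2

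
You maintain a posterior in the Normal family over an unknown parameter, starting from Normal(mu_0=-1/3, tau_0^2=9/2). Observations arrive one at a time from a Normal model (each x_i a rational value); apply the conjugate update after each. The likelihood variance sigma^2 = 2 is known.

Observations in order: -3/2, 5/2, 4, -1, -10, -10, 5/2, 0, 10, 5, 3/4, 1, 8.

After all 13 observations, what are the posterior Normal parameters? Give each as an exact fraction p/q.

mu_0=109/132, tau_0^2=18/121

obs 1: x=-3/2 → posterior Normal(-89/78, 18/13)
obs 2: x=5/2 → posterior Normal(23/66, 9/11)
obs 3: x=4 → posterior Normal(131/93, 18/31)
obs 4: x=-1 → posterior Normal(13/15, 9/20)
obs 5: x=-10 → posterior Normal(-166/147, 18/49)
obs 6: x=-10 → posterior Normal(-218/87, 9/29)
obs 7: x=5/2 → posterior Normal(-11/6, 18/67)
obs 8: x=0 → posterior Normal(-737/456, 9/38)
obs 9: x=10 → posterior Normal(-197/510, 18/85)
obs 10: x=5 → posterior Normal(73/564, 9/47)
obs 11: x=3/4 → posterior Normal(227/1236, 18/103)
obs 12: x=1 → posterior Normal(335/1344, 9/56)
obs 13: x=8 → posterior Normal(109/132, 18/121)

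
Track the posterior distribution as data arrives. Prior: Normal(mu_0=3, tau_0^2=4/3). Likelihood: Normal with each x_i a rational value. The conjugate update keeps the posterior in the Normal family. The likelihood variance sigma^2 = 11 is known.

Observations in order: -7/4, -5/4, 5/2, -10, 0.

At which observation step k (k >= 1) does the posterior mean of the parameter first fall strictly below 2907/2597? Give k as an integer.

obs 1: x=-7/4 → posterior Normal(92/37, 44/37)
obs 2: x=-5/4 → posterior Normal(87/41, 44/41)
obs 3: x=5/2 → posterior Normal(97/45, 44/45)
obs 4: x=-10 → posterior Normal(57/49, 44/49)
obs 5: x=0 → posterior Normal(57/53, 44/53)

k = 5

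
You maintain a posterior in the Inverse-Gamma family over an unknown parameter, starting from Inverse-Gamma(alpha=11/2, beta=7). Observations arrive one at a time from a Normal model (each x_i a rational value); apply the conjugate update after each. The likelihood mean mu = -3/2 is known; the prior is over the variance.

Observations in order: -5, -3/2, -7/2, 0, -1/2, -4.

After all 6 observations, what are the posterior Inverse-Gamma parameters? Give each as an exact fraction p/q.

alpha=17/2, beta=159/8

obs 1: x=-5 → posterior Inverse-Gamma(6, 105/8)
obs 2: x=-3/2 → posterior Inverse-Gamma(13/2, 105/8)
obs 3: x=-7/2 → posterior Inverse-Gamma(7, 121/8)
obs 4: x=0 → posterior Inverse-Gamma(15/2, 65/4)
obs 5: x=-1/2 → posterior Inverse-Gamma(8, 67/4)
obs 6: x=-4 → posterior Inverse-Gamma(17/2, 159/8)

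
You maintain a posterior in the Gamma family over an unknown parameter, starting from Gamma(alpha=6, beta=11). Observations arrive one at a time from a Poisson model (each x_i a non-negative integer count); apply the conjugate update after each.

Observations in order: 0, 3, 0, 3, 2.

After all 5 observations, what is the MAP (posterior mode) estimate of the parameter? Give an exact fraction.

obs 1: x=0 → posterior Gamma(6, 12)
obs 2: x=3 → posterior Gamma(9, 13)
obs 3: x=0 → posterior Gamma(9, 14)
obs 4: x=3 → posterior Gamma(12, 15)
obs 5: x=2 → posterior Gamma(14, 16)

13/16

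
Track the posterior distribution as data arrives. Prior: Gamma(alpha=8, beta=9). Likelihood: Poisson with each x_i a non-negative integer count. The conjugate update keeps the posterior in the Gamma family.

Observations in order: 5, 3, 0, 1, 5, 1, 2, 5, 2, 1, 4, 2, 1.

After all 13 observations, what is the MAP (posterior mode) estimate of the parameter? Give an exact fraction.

obs 1: x=5 → posterior Gamma(13, 10)
obs 2: x=3 → posterior Gamma(16, 11)
obs 3: x=0 → posterior Gamma(16, 12)
obs 4: x=1 → posterior Gamma(17, 13)
obs 5: x=5 → posterior Gamma(22, 14)
obs 6: x=1 → posterior Gamma(23, 15)
obs 7: x=2 → posterior Gamma(25, 16)
obs 8: x=5 → posterior Gamma(30, 17)
obs 9: x=2 → posterior Gamma(32, 18)
obs 10: x=1 → posterior Gamma(33, 19)
obs 11: x=4 → posterior Gamma(37, 20)
obs 12: x=2 → posterior Gamma(39, 21)
obs 13: x=1 → posterior Gamma(40, 22)

39/22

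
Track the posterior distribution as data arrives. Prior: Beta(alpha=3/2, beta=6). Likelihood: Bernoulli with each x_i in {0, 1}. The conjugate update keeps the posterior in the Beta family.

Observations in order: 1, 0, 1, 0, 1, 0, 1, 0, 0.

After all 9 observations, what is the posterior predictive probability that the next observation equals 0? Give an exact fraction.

2/3

obs 1: x=1 → posterior Beta(5/2, 6)
obs 2: x=0 → posterior Beta(5/2, 7)
obs 3: x=1 → posterior Beta(7/2, 7)
obs 4: x=0 → posterior Beta(7/2, 8)
obs 5: x=1 → posterior Beta(9/2, 8)
obs 6: x=0 → posterior Beta(9/2, 9)
obs 7: x=1 → posterior Beta(11/2, 9)
obs 8: x=0 → posterior Beta(11/2, 10)
obs 9: x=0 → posterior Beta(11/2, 11)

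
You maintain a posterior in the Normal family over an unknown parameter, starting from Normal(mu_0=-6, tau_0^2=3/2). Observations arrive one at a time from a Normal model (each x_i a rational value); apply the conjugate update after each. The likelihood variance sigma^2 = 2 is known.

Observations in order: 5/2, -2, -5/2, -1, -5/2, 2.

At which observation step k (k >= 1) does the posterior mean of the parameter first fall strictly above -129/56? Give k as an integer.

k = 2

obs 1: x=5/2 → posterior Normal(-33/14, 6/7)
obs 2: x=-2 → posterior Normal(-9/4, 3/5)
obs 3: x=-5/2 → posterior Normal(-30/13, 6/13)
obs 4: x=-1 → posterior Normal(-33/16, 3/8)
obs 5: x=-5/2 → posterior Normal(-81/38, 6/19)
obs 6: x=2 → posterior Normal(-69/44, 3/11)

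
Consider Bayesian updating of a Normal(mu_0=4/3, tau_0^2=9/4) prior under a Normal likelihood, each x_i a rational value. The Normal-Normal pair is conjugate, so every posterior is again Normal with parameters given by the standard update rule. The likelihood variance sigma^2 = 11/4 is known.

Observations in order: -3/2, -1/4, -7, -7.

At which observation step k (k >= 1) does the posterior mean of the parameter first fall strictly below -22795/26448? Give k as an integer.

k = 3

obs 1: x=-3/2 → posterior Normal(7/120, 99/80)
obs 2: x=-1/4 → posterior Normal(-13/348, 99/116)
obs 3: x=-7 → posterior Normal(-769/456, 99/152)
obs 4: x=-7 → posterior Normal(-1525/564, 99/188)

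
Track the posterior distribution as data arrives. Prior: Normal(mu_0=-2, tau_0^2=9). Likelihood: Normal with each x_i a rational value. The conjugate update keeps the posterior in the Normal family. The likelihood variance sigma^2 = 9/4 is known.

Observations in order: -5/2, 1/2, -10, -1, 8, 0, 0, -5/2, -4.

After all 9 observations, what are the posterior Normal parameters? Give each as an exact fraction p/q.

obs 1: x=-5/2 → posterior Normal(-12/5, 9/5)
obs 2: x=1/2 → posterior Normal(-10/9, 1)
obs 3: x=-10 → posterior Normal(-50/13, 9/13)
obs 4: x=-1 → posterior Normal(-54/17, 9/17)
obs 5: x=8 → posterior Normal(-22/21, 3/7)
obs 6: x=0 → posterior Normal(-22/25, 9/25)
obs 7: x=0 → posterior Normal(-22/29, 9/29)
obs 8: x=-5/2 → posterior Normal(-32/33, 3/11)
obs 9: x=-4 → posterior Normal(-48/37, 9/37)

mu_0=-48/37, tau_0^2=9/37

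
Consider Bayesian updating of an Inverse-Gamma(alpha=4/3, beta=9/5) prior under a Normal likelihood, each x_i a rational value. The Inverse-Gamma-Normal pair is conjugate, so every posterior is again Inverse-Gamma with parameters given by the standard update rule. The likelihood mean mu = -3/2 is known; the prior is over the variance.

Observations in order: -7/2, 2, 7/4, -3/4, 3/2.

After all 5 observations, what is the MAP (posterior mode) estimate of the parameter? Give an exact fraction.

4797/1160

obs 1: x=-7/2 → posterior Inverse-Gamma(11/6, 19/5)
obs 2: x=2 → posterior Inverse-Gamma(7/3, 397/40)
obs 3: x=7/4 → posterior Inverse-Gamma(17/6, 2433/160)
obs 4: x=-3/4 → posterior Inverse-Gamma(10/3, 1239/80)
obs 5: x=3/2 → posterior Inverse-Gamma(23/6, 1599/80)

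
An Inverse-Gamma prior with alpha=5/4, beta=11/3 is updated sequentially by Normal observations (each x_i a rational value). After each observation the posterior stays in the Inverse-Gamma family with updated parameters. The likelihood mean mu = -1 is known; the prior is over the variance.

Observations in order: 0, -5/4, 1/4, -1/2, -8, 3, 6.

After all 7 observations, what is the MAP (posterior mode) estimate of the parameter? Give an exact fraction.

2981/276

obs 1: x=0 → posterior Inverse-Gamma(7/4, 25/6)
obs 2: x=-5/4 → posterior Inverse-Gamma(9/4, 403/96)
obs 3: x=1/4 → posterior Inverse-Gamma(11/4, 239/48)
obs 4: x=-1/2 → posterior Inverse-Gamma(13/4, 245/48)
obs 5: x=-8 → posterior Inverse-Gamma(15/4, 1421/48)
obs 6: x=3 → posterior Inverse-Gamma(17/4, 1805/48)
obs 7: x=6 → posterior Inverse-Gamma(19/4, 2981/48)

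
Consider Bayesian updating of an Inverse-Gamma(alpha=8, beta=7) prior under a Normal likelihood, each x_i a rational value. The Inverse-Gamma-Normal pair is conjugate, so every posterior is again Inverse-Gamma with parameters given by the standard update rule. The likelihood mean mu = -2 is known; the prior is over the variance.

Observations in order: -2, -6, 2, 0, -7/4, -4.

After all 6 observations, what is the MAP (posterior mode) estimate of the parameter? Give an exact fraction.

obs 1: x=-2 → posterior Inverse-Gamma(17/2, 7)
obs 2: x=-6 → posterior Inverse-Gamma(9, 15)
obs 3: x=2 → posterior Inverse-Gamma(19/2, 23)
obs 4: x=0 → posterior Inverse-Gamma(10, 25)
obs 5: x=-7/4 → posterior Inverse-Gamma(21/2, 801/32)
obs 6: x=-4 → posterior Inverse-Gamma(11, 865/32)

865/384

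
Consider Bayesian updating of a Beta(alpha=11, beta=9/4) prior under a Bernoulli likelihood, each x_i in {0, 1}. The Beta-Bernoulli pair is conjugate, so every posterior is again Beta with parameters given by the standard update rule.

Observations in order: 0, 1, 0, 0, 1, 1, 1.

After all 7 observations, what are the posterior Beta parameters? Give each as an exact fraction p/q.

obs 1: x=0 → posterior Beta(11, 13/4)
obs 2: x=1 → posterior Beta(12, 13/4)
obs 3: x=0 → posterior Beta(12, 17/4)
obs 4: x=0 → posterior Beta(12, 21/4)
obs 5: x=1 → posterior Beta(13, 21/4)
obs 6: x=1 → posterior Beta(14, 21/4)
obs 7: x=1 → posterior Beta(15, 21/4)

alpha=15, beta=21/4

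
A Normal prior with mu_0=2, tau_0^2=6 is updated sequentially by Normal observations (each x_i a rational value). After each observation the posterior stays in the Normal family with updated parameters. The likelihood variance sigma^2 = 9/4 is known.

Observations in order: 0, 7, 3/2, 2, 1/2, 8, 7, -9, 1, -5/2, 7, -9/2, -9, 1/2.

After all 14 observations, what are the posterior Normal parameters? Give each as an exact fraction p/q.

obs 1: x=0 → posterior Normal(6/11, 18/11)
obs 2: x=7 → posterior Normal(62/19, 18/19)
obs 3: x=3/2 → posterior Normal(74/27, 2/3)
obs 4: x=2 → posterior Normal(18/7, 18/35)
obs 5: x=1/2 → posterior Normal(94/43, 18/43)
obs 6: x=8 → posterior Normal(158/51, 6/17)
obs 7: x=7 → posterior Normal(214/59, 18/59)
obs 8: x=-9 → posterior Normal(142/67, 18/67)
obs 9: x=1 → posterior Normal(2, 6/25)
obs 10: x=-5/2 → posterior Normal(130/83, 18/83)
obs 11: x=7 → posterior Normal(186/91, 18/91)
obs 12: x=-9/2 → posterior Normal(50/33, 2/11)
obs 13: x=-9 → posterior Normal(78/107, 18/107)
obs 14: x=1/2 → posterior Normal(82/115, 18/115)

mu_0=82/115, tau_0^2=18/115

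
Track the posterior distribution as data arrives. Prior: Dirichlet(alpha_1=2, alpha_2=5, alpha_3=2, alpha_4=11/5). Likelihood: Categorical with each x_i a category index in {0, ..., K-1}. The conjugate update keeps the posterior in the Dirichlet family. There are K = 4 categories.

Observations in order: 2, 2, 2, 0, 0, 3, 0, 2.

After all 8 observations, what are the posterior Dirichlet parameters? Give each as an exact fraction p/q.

alpha_1=5, alpha_2=5, alpha_3=6, alpha_4=16/5

obs 1: x=2 → posterior Dirichlet(2, 5, 3, 11/5)
obs 2: x=2 → posterior Dirichlet(2, 5, 4, 11/5)
obs 3: x=2 → posterior Dirichlet(2, 5, 5, 11/5)
obs 4: x=0 → posterior Dirichlet(3, 5, 5, 11/5)
obs 5: x=0 → posterior Dirichlet(4, 5, 5, 11/5)
obs 6: x=3 → posterior Dirichlet(4, 5, 5, 16/5)
obs 7: x=0 → posterior Dirichlet(5, 5, 5, 16/5)
obs 8: x=2 → posterior Dirichlet(5, 5, 6, 16/5)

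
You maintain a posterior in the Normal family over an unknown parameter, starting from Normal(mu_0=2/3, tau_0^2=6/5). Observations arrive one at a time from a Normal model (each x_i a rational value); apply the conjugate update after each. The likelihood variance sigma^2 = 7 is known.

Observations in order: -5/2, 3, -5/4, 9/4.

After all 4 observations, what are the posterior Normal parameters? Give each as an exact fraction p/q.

mu_0=97/177, tau_0^2=42/59

obs 1: x=-5/2 → posterior Normal(25/123, 42/41)
obs 2: x=3 → posterior Normal(79/141, 42/47)
obs 3: x=-5/4 → posterior Normal(113/318, 42/53)
obs 4: x=9/4 → posterior Normal(97/177, 42/59)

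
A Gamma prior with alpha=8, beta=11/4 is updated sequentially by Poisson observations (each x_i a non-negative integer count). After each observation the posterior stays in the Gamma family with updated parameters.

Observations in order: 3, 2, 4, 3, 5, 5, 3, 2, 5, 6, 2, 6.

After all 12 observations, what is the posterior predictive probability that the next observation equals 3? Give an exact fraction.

11902584659019643026724049268254806665190445234243019520432745564707139727975706576884171184353205760/57952312351360356309997931125498956254925806206258513217716179123852026478904672567156967528453911041

obs 1: x=3 → posterior Gamma(11, 15/4)
obs 2: x=2 → posterior Gamma(13, 19/4)
obs 3: x=4 → posterior Gamma(17, 23/4)
obs 4: x=3 → posterior Gamma(20, 27/4)
obs 5: x=5 → posterior Gamma(25, 31/4)
obs 6: x=5 → posterior Gamma(30, 35/4)
obs 7: x=3 → posterior Gamma(33, 39/4)
obs 8: x=2 → posterior Gamma(35, 43/4)
obs 9: x=5 → posterior Gamma(40, 47/4)
obs 10: x=6 → posterior Gamma(46, 51/4)
obs 11: x=2 → posterior Gamma(48, 55/4)
obs 12: x=6 → posterior Gamma(54, 59/4)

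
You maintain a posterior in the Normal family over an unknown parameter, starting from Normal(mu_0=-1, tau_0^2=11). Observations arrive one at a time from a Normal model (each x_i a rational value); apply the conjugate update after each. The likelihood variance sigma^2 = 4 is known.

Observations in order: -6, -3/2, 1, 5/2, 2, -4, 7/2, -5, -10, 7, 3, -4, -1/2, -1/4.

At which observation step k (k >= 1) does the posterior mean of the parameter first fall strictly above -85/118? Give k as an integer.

k = 5

obs 1: x=-6 → posterior Normal(-14/3, 44/15)
obs 2: x=-3/2 → posterior Normal(-173/52, 22/13)
obs 3: x=1 → posterior Normal(-151/74, 44/37)
obs 4: x=5/2 → posterior Normal(-1, 11/12)
obs 5: x=2 → posterior Normal(-26/59, 44/59)
obs 6: x=-4 → posterior Normal(-1, 22/35)
obs 7: x=7/2 → posterior Normal(-7/18, 44/81)
obs 8: x=-5 → posterior Normal(-173/184, 11/23)
obs 9: x=-10 → posterior Normal(-393/206, 44/103)
obs 10: x=7 → posterior Normal(-239/228, 22/57)
obs 11: x=3 → posterior Normal(-173/250, 44/125)
obs 12: x=-4 → posterior Normal(-261/272, 11/34)
obs 13: x=-1/2 → posterior Normal(-136/147, 44/147)
obs 14: x=-1/4 → posterior Normal(-555/632, 22/79)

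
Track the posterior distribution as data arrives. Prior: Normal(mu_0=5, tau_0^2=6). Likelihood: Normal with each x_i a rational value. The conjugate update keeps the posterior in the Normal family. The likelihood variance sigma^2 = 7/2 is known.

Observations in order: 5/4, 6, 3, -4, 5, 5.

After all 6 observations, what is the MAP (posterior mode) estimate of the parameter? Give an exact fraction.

obs 1: x=5/4 → posterior Normal(50/19, 42/19)
obs 2: x=6 → posterior Normal(122/31, 42/31)
obs 3: x=3 → posterior Normal(158/43, 42/43)
obs 4: x=-4 → posterior Normal(2, 42/55)
obs 5: x=5 → posterior Normal(170/67, 42/67)
obs 6: x=5 → posterior Normal(230/79, 42/79)

230/79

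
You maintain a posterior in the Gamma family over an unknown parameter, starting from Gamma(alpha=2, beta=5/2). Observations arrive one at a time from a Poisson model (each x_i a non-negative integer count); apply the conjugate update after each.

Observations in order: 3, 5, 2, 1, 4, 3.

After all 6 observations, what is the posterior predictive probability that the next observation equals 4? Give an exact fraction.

obs 1: x=3 → posterior Gamma(5, 7/2)
obs 2: x=5 → posterior Gamma(10, 9/2)
obs 3: x=2 → posterior Gamma(12, 11/2)
obs 4: x=1 → posterior Gamma(13, 13/2)
obs 5: x=4 → posterior Gamma(17, 15/2)
obs 6: x=3 → posterior Gamma(20, 17/2)

575820305693828074973858829680/4898762930960846817716295277921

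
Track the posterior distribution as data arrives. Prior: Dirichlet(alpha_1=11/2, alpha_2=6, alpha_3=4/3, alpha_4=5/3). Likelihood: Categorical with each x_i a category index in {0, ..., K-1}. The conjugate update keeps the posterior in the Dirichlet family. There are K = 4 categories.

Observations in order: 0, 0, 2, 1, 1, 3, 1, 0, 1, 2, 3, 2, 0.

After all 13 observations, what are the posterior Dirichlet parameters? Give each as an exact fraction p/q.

alpha_1=19/2, alpha_2=10, alpha_3=13/3, alpha_4=11/3

obs 1: x=0 → posterior Dirichlet(13/2, 6, 4/3, 5/3)
obs 2: x=0 → posterior Dirichlet(15/2, 6, 4/3, 5/3)
obs 3: x=2 → posterior Dirichlet(15/2, 6, 7/3, 5/3)
obs 4: x=1 → posterior Dirichlet(15/2, 7, 7/3, 5/3)
obs 5: x=1 → posterior Dirichlet(15/2, 8, 7/3, 5/3)
obs 6: x=3 → posterior Dirichlet(15/2, 8, 7/3, 8/3)
obs 7: x=1 → posterior Dirichlet(15/2, 9, 7/3, 8/3)
obs 8: x=0 → posterior Dirichlet(17/2, 9, 7/3, 8/3)
obs 9: x=1 → posterior Dirichlet(17/2, 10, 7/3, 8/3)
obs 10: x=2 → posterior Dirichlet(17/2, 10, 10/3, 8/3)
obs 11: x=3 → posterior Dirichlet(17/2, 10, 10/3, 11/3)
obs 12: x=2 → posterior Dirichlet(17/2, 10, 13/3, 11/3)
obs 13: x=0 → posterior Dirichlet(19/2, 10, 13/3, 11/3)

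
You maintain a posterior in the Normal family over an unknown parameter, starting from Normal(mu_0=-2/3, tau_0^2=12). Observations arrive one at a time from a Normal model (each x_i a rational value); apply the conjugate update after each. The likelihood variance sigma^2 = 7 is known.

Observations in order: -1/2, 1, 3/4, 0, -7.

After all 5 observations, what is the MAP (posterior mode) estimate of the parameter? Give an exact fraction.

-221/201

obs 1: x=-1/2 → posterior Normal(-32/57, 84/19)
obs 2: x=1 → posterior Normal(4/93, 84/31)
obs 3: x=3/4 → posterior Normal(31/129, 84/43)
obs 4: x=0 → posterior Normal(31/165, 84/55)
obs 5: x=-7 → posterior Normal(-221/201, 84/67)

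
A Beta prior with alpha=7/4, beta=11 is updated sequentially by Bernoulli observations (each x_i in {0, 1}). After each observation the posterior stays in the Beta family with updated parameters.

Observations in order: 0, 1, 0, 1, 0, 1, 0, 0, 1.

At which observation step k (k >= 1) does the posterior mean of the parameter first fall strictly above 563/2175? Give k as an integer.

k = 9

obs 1: x=0 → posterior Beta(7/4, 12)
obs 2: x=1 → posterior Beta(11/4, 12)
obs 3: x=0 → posterior Beta(11/4, 13)
obs 4: x=1 → posterior Beta(15/4, 13)
obs 5: x=0 → posterior Beta(15/4, 14)
obs 6: x=1 → posterior Beta(19/4, 14)
obs 7: x=0 → posterior Beta(19/4, 15)
obs 8: x=0 → posterior Beta(19/4, 16)
obs 9: x=1 → posterior Beta(23/4, 16)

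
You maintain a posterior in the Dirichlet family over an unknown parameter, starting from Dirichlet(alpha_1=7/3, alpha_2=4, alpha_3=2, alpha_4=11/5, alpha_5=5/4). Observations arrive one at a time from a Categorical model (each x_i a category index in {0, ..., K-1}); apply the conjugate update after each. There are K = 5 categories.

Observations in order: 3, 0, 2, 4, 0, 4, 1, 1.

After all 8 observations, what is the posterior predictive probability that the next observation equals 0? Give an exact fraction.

260/1187

obs 1: x=3 → posterior Dirichlet(7/3, 4, 2, 16/5, 5/4)
obs 2: x=0 → posterior Dirichlet(10/3, 4, 2, 16/5, 5/4)
obs 3: x=2 → posterior Dirichlet(10/3, 4, 3, 16/5, 5/4)
obs 4: x=4 → posterior Dirichlet(10/3, 4, 3, 16/5, 9/4)
obs 5: x=0 → posterior Dirichlet(13/3, 4, 3, 16/5, 9/4)
obs 6: x=4 → posterior Dirichlet(13/3, 4, 3, 16/5, 13/4)
obs 7: x=1 → posterior Dirichlet(13/3, 5, 3, 16/5, 13/4)
obs 8: x=1 → posterior Dirichlet(13/3, 6, 3, 16/5, 13/4)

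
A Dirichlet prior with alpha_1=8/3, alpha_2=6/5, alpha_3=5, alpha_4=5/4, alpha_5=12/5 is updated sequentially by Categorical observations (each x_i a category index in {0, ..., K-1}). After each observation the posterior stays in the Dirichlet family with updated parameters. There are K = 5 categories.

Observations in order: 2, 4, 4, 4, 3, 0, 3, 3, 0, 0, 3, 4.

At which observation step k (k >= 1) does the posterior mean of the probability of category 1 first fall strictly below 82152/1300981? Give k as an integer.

obs 1: x=2 → posterior Dirichlet(8/3, 6/5, 6, 5/4, 12/5)
obs 2: x=4 → posterior Dirichlet(8/3, 6/5, 6, 5/4, 17/5)
obs 3: x=4 → posterior Dirichlet(8/3, 6/5, 6, 5/4, 22/5)
obs 4: x=4 → posterior Dirichlet(8/3, 6/5, 6, 5/4, 27/5)
obs 5: x=3 → posterior Dirichlet(8/3, 6/5, 6, 9/4, 27/5)
obs 6: x=0 → posterior Dirichlet(11/3, 6/5, 6, 9/4, 27/5)
obs 7: x=3 → posterior Dirichlet(11/3, 6/5, 6, 13/4, 27/5)
obs 8: x=3 → posterior Dirichlet(11/3, 6/5, 6, 17/4, 27/5)
obs 9: x=0 → posterior Dirichlet(14/3, 6/5, 6, 17/4, 27/5)
obs 10: x=0 → posterior Dirichlet(17/3, 6/5, 6, 17/4, 27/5)
obs 11: x=3 → posterior Dirichlet(17/3, 6/5, 6, 21/4, 27/5)
obs 12: x=4 → posterior Dirichlet(17/3, 6/5, 6, 21/4, 32/5)

k = 7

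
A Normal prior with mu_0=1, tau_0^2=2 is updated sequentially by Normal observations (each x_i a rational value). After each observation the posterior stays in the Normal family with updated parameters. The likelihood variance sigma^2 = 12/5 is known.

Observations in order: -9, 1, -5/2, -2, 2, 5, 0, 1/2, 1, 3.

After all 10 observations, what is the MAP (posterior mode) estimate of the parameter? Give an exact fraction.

obs 1: x=-9 → posterior Normal(-39/11, 12/11)
obs 2: x=1 → posterior Normal(-17/8, 3/4)
obs 3: x=-5/2 → posterior Normal(-31/14, 4/7)
obs 4: x=-2 → posterior Normal(-113/52, 6/13)
obs 5: x=2 → posterior Normal(-3/2, 12/31)
obs 6: x=5 → posterior Normal(-43/72, 1/3)
obs 7: x=0 → posterior Normal(-43/82, 12/41)
obs 8: x=1/2 → posterior Normal(-19/46, 6/23)
obs 9: x=1 → posterior Normal(-14/51, 4/17)
obs 10: x=3 → posterior Normal(1/56, 3/14)

1/56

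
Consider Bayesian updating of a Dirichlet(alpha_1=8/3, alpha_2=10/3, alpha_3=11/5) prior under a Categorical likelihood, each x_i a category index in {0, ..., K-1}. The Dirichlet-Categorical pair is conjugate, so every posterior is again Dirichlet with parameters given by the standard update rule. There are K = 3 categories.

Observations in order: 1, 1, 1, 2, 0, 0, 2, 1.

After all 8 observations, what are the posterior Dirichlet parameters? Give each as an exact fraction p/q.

obs 1: x=1 → posterior Dirichlet(8/3, 13/3, 11/5)
obs 2: x=1 → posterior Dirichlet(8/3, 16/3, 11/5)
obs 3: x=1 → posterior Dirichlet(8/3, 19/3, 11/5)
obs 4: x=2 → posterior Dirichlet(8/3, 19/3, 16/5)
obs 5: x=0 → posterior Dirichlet(11/3, 19/3, 16/5)
obs 6: x=0 → posterior Dirichlet(14/3, 19/3, 16/5)
obs 7: x=2 → posterior Dirichlet(14/3, 19/3, 21/5)
obs 8: x=1 → posterior Dirichlet(14/3, 22/3, 21/5)

alpha_1=14/3, alpha_2=22/3, alpha_3=21/5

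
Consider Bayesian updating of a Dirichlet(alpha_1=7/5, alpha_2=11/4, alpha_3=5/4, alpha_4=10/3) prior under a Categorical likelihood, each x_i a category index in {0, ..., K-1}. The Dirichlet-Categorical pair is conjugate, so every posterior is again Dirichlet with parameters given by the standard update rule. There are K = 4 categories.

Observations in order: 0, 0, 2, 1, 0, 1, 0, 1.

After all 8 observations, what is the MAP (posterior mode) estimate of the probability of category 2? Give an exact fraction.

obs 1: x=0 → posterior Dirichlet(12/5, 11/4, 5/4, 10/3)
obs 2: x=0 → posterior Dirichlet(17/5, 11/4, 5/4, 10/3)
obs 3: x=2 → posterior Dirichlet(17/5, 11/4, 9/4, 10/3)
obs 4: x=1 → posterior Dirichlet(17/5, 15/4, 9/4, 10/3)
obs 5: x=0 → posterior Dirichlet(22/5, 15/4, 9/4, 10/3)
obs 6: x=1 → posterior Dirichlet(22/5, 19/4, 9/4, 10/3)
obs 7: x=0 → posterior Dirichlet(27/5, 19/4, 9/4, 10/3)
obs 8: x=1 → posterior Dirichlet(27/5, 23/4, 9/4, 10/3)

75/764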